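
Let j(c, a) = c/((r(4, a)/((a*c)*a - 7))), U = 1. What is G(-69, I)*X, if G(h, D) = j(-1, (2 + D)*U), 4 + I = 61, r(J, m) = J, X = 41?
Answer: 35752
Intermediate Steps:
I = 57 (I = -4 + 61 = 57)
j(c, a) = c*(-7/4 + c*a**2/4) (j(c, a) = c/((4/((a*c)*a - 7))) = c/((4/(c*a**2 - 7))) = c/((4/(-7 + c*a**2))) = c*(-7/4 + c*a**2/4))
G(h, D) = 7/4 + (2 + D)**2/4 (G(h, D) = (1/4)*(-1)*(-7 - ((2 + D)*1)**2) = (1/4)*(-1)*(-7 - (2 + D)**2) = 7/4 + (2 + D)**2/4)
G(-69, I)*X = (7/4 + (2 + 57)**2/4)*41 = (7/4 + (1/4)*59**2)*41 = (7/4 + (1/4)*3481)*41 = (7/4 + 3481/4)*41 = 872*41 = 35752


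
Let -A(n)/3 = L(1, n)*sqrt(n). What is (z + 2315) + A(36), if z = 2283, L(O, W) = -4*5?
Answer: 4958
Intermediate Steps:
L(O, W) = -20
A(n) = 60*sqrt(n) (A(n) = -(-60)*sqrt(n) = 60*sqrt(n))
(z + 2315) + A(36) = (2283 + 2315) + 60*sqrt(36) = 4598 + 60*6 = 4598 + 360 = 4958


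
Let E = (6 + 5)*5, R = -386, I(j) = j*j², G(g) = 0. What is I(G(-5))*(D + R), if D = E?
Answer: 0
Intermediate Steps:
I(j) = j³
E = 55 (E = 11*5 = 55)
D = 55
I(G(-5))*(D + R) = 0³*(55 - 386) = 0*(-331) = 0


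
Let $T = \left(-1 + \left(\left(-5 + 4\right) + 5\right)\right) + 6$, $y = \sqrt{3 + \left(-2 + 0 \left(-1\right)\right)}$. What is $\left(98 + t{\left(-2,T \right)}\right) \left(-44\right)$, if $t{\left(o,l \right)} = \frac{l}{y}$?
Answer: $-4708$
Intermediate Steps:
$y = 1$ ($y = \sqrt{3 + \left(-2 + 0\right)} = \sqrt{3 - 2} = \sqrt{1} = 1$)
$T = 9$ ($T = \left(-1 + \left(-1 + 5\right)\right) + 6 = \left(-1 + 4\right) + 6 = 3 + 6 = 9$)
$t{\left(o,l \right)} = l$ ($t{\left(o,l \right)} = \frac{l}{1} = l 1 = l$)
$\left(98 + t{\left(-2,T \right)}\right) \left(-44\right) = \left(98 + 9\right) \left(-44\right) = 107 \left(-44\right) = -4708$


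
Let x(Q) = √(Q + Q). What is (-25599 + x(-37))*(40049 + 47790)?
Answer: -2248590561 + 87839*I*√74 ≈ -2.2486e+9 + 7.5562e+5*I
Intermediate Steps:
x(Q) = √2*√Q (x(Q) = √(2*Q) = √2*√Q)
(-25599 + x(-37))*(40049 + 47790) = (-25599 + √2*√(-37))*(40049 + 47790) = (-25599 + √2*(I*√37))*87839 = (-25599 + I*√74)*87839 = -2248590561 + 87839*I*√74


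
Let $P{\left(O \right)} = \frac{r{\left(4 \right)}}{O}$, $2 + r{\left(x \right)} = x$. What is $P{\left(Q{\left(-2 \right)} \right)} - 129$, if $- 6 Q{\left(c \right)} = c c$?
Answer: $-132$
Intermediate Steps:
$r{\left(x \right)} = -2 + x$
$Q{\left(c \right)} = - \frac{c^{2}}{6}$ ($Q{\left(c \right)} = - \frac{c c}{6} = - \frac{c^{2}}{6}$)
$P{\left(O \right)} = \frac{2}{O}$ ($P{\left(O \right)} = \frac{-2 + 4}{O} = \frac{2}{O}$)
$P{\left(Q{\left(-2 \right)} \right)} - 129 = \frac{2}{\left(- \frac{1}{6}\right) \left(-2\right)^{2}} - 129 = \frac{2}{\left(- \frac{1}{6}\right) 4} - 129 = \frac{2}{- \frac{2}{3}} - 129 = 2 \left(- \frac{3}{2}\right) - 129 = -3 - 129 = -132$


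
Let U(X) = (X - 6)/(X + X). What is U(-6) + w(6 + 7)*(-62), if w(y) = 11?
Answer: -681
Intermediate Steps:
U(X) = (-6 + X)/(2*X) (U(X) = (-6 + X)/((2*X)) = (-6 + X)*(1/(2*X)) = (-6 + X)/(2*X))
U(-6) + w(6 + 7)*(-62) = (1/2)*(-6 - 6)/(-6) + 11*(-62) = (1/2)*(-1/6)*(-12) - 682 = 1 - 682 = -681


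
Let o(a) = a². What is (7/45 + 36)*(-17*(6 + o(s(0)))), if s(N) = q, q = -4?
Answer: -608498/45 ≈ -13522.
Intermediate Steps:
s(N) = -4
(7/45 + 36)*(-17*(6 + o(s(0)))) = (7/45 + 36)*(-17*(6 + (-4)²)) = (7*(1/45) + 36)*(-17*(6 + 16)) = (7/45 + 36)*(-17*22) = 1627*(-17*22)/45 = (1627/45)*(-374) = -608498/45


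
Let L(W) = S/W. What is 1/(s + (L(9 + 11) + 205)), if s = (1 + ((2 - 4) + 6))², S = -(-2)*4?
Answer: 5/1152 ≈ 0.0043403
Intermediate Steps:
S = 8 (S = -1*(-8) = 8)
L(W) = 8/W
s = 25 (s = (1 + (-2 + 6))² = (1 + 4)² = 5² = 25)
1/(s + (L(9 + 11) + 205)) = 1/(25 + (8/(9 + 11) + 205)) = 1/(25 + (8/20 + 205)) = 1/(25 + (8*(1/20) + 205)) = 1/(25 + (⅖ + 205)) = 1/(25 + 1027/5) = 1/(1152/5) = 5/1152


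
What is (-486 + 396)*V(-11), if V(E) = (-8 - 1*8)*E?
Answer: -15840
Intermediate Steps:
V(E) = -16*E (V(E) = (-8 - 8)*E = -16*E)
(-486 + 396)*V(-11) = (-486 + 396)*(-16*(-11)) = -90*176 = -15840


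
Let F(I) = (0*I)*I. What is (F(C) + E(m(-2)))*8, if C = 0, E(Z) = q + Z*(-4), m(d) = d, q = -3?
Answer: 40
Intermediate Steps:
E(Z) = -3 - 4*Z (E(Z) = -3 + Z*(-4) = -3 - 4*Z)
F(I) = 0 (F(I) = 0*I = 0)
(F(C) + E(m(-2)))*8 = (0 + (-3 - 4*(-2)))*8 = (0 + (-3 + 8))*8 = (0 + 5)*8 = 5*8 = 40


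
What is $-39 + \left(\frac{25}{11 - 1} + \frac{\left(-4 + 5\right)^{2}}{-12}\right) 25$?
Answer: $\frac{257}{12} \approx 21.417$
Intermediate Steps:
$-39 + \left(\frac{25}{11 - 1} + \frac{\left(-4 + 5\right)^{2}}{-12}\right) 25 = -39 + \left(\frac{25}{10} + 1^{2} \left(- \frac{1}{12}\right)\right) 25 = -39 + \left(25 \cdot \frac{1}{10} + 1 \left(- \frac{1}{12}\right)\right) 25 = -39 + \left(\frac{5}{2} - \frac{1}{12}\right) 25 = -39 + \frac{29}{12} \cdot 25 = -39 + \frac{725}{12} = \frac{257}{12}$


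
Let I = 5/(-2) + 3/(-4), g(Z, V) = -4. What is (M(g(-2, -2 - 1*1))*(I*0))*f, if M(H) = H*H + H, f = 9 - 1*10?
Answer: 0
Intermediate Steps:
f = -1 (f = 9 - 10 = -1)
M(H) = H + H² (M(H) = H² + H = H + H²)
I = -13/4 (I = 5*(-½) + 3*(-¼) = -5/2 - ¾ = -13/4 ≈ -3.2500)
(M(g(-2, -2 - 1*1))*(I*0))*f = ((-4*(1 - 4))*(-13/4*0))*(-1) = (-4*(-3)*0)*(-1) = (12*0)*(-1) = 0*(-1) = 0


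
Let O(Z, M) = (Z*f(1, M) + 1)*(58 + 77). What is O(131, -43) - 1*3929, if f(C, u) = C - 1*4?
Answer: -56849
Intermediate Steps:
f(C, u) = -4 + C (f(C, u) = C - 4 = -4 + C)
O(Z, M) = 135 - 405*Z (O(Z, M) = (Z*(-4 + 1) + 1)*(58 + 77) = (Z*(-3) + 1)*135 = (-3*Z + 1)*135 = (1 - 3*Z)*135 = 135 - 405*Z)
O(131, -43) - 1*3929 = (135 - 405*131) - 1*3929 = (135 - 53055) - 3929 = -52920 - 3929 = -56849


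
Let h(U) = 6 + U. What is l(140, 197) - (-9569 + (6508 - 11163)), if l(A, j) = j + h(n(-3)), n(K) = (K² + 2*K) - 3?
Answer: 14427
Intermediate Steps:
n(K) = -3 + K² + 2*K
l(A, j) = 6 + j (l(A, j) = j + (6 + (-3 + (-3)² + 2*(-3))) = j + (6 + (-3 + 9 - 6)) = j + (6 + 0) = j + 6 = 6 + j)
l(140, 197) - (-9569 + (6508 - 11163)) = (6 + 197) - (-9569 + (6508 - 11163)) = 203 - (-9569 - 4655) = 203 - 1*(-14224) = 203 + 14224 = 14427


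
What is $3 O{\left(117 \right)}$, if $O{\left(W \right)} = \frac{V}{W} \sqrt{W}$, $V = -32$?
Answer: $- \frac{32 \sqrt{13}}{13} \approx -8.8752$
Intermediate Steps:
$O{\left(W \right)} = - \frac{32}{\sqrt{W}}$ ($O{\left(W \right)} = - \frac{32}{W} \sqrt{W} = - \frac{32}{\sqrt{W}}$)
$3 O{\left(117 \right)} = 3 \left(- \frac{32}{3 \sqrt{13}}\right) = 3 \left(- 32 \frac{\sqrt{13}}{39}\right) = 3 \left(- \frac{32 \sqrt{13}}{39}\right) = - \frac{32 \sqrt{13}}{13}$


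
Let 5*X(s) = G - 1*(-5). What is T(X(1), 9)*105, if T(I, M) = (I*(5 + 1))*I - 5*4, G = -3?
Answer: -9996/5 ≈ -1999.2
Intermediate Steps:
X(s) = ⅖ (X(s) = (-3 - 1*(-5))/5 = (-3 + 5)/5 = (⅕)*2 = ⅖)
T(I, M) = -20 + 6*I² (T(I, M) = (I*6)*I - 20 = (6*I)*I - 20 = 6*I² - 20 = -20 + 6*I²)
T(X(1), 9)*105 = (-20 + 6*(⅖)²)*105 = (-20 + 6*(4/25))*105 = (-20 + 24/25)*105 = -476/25*105 = -9996/5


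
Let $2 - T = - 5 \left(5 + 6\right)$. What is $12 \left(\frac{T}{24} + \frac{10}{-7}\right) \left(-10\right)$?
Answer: $- \frac{795}{7} \approx -113.57$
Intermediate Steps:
$T = 57$ ($T = 2 - - 5 \left(5 + 6\right) = 2 - \left(-5\right) 11 = 2 - -55 = 2 + 55 = 57$)
$12 \left(\frac{T}{24} + \frac{10}{-7}\right) \left(-10\right) = 12 \left(\frac{57}{24} + \frac{10}{-7}\right) \left(-10\right) = 12 \left(57 \cdot \frac{1}{24} + 10 \left(- \frac{1}{7}\right)\right) \left(-10\right) = 12 \left(\frac{19}{8} - \frac{10}{7}\right) \left(-10\right) = 12 \cdot \frac{53}{56} \left(-10\right) = \frac{159}{14} \left(-10\right) = - \frac{795}{7}$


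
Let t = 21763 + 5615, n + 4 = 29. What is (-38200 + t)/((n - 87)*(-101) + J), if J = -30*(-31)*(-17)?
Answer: 773/682 ≈ 1.1334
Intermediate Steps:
n = 25 (n = -4 + 29 = 25)
t = 27378
J = -15810 (J = 930*(-17) = -15810)
(-38200 + t)/((n - 87)*(-101) + J) = (-38200 + 27378)/((25 - 87)*(-101) - 15810) = -10822/(-62*(-101) - 15810) = -10822/(6262 - 15810) = -10822/(-9548) = -10822*(-1/9548) = 773/682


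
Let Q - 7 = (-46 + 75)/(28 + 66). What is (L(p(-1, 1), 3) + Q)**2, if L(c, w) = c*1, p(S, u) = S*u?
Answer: 351649/8836 ≈ 39.797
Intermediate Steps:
Q = 687/94 (Q = 7 + (-46 + 75)/(28 + 66) = 7 + 29/94 = 687/94 ≈ 7.3085)
L(c, w) = c
(L(p(-1, 1), 3) + Q)**2 = (-1*1 + 687/94)**2 = (-1 + 687/94)**2 = (593/94)**2 = 351649/8836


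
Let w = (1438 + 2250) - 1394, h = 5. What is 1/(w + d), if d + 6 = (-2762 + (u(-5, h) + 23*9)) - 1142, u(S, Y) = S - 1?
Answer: -1/1415 ≈ -0.00070671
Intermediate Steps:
u(S, Y) = -1 + S
d = -3709 (d = -6 + ((-2762 + ((-1 - 5) + 23*9)) - 1142) = -6 + ((-2762 + (-6 + 207)) - 1142) = -6 + ((-2762 + 201) - 1142) = -6 + (-2561 - 1142) = -6 - 3703 = -3709)
w = 2294 (w = 3688 - 1394 = 2294)
1/(w + d) = 1/(2294 - 3709) = 1/(-1415) = -1/1415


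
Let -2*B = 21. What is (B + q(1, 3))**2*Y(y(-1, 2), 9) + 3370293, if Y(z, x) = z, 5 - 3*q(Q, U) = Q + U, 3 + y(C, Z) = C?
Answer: 30328916/9 ≈ 3.3699e+6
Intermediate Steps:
y(C, Z) = -3 + C
B = -21/2 (B = -1/2*21 = -21/2 ≈ -10.500)
q(Q, U) = 5/3 - Q/3 - U/3 (q(Q, U) = 5/3 - (Q + U)/3 = 5/3 + (-Q/3 - U/3) = 5/3 - Q/3 - U/3)
(B + q(1, 3))**2*Y(y(-1, 2), 9) + 3370293 = (-21/2 + (5/3 - 1/3*1 - 1/3*3))**2*(-3 - 1) + 3370293 = (-21/2 + (5/3 - 1/3 - 1))**2*(-4) + 3370293 = (-21/2 + 1/3)**2*(-4) + 3370293 = (-61/6)**2*(-4) + 3370293 = (3721/36)*(-4) + 3370293 = -3721/9 + 3370293 = 30328916/9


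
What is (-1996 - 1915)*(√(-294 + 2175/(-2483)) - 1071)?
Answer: 4188681 - 11733*I*√201999499/2483 ≈ 4.1887e+6 - 67160.0*I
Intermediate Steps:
(-1996 - 1915)*(√(-294 + 2175/(-2483)) - 1071) = -3911*(√(-294 + 2175*(-1/2483)) - 1071) = -3911*(√(-294 - 2175/2483) - 1071) = -3911*(√(-732177/2483) - 1071) = -3911*(3*I*√201999499/2483 - 1071) = -3911*(-1071 + 3*I*√201999499/2483) = 4188681 - 11733*I*√201999499/2483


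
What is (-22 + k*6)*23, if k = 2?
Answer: -230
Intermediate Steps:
(-22 + k*6)*23 = (-22 + 2*6)*23 = (-22 + 12)*23 = -10*23 = -230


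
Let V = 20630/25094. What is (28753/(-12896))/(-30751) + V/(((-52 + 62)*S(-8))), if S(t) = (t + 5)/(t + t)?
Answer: 6545989335257/14927099250336 ≈ 0.43853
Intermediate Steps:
S(t) = (5 + t)/(2*t) (S(t) = (5 + t)/((2*t)) = (5 + t)*(1/(2*t)) = (5 + t)/(2*t))
V = 10315/12547 (V = 20630*(1/25094) = 10315/12547 ≈ 0.82211)
(28753/(-12896))/(-30751) + V/(((-52 + 62)*S(-8))) = (28753/(-12896))/(-30751) + 10315/(12547*(((-52 + 62)*((1/2)*(5 - 8)/(-8))))) = (28753*(-1/12896))*(-1/30751) + 10315/(12547*((10*((1/2)*(-1/8)*(-3))))) = -28753/12896*(-1/30751) + 10315/(12547*((10*(3/16)))) = 28753/396564896 + 10315/(12547*(15/8)) = 28753/396564896 + (10315/12547)*(8/15) = 28753/396564896 + 16504/37641 = 6545989335257/14927099250336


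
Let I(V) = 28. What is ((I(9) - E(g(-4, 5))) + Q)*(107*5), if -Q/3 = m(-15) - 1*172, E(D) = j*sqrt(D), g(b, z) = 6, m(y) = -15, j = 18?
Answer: 315115 - 9630*sqrt(6) ≈ 2.9153e+5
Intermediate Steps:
E(D) = 18*sqrt(D)
Q = 561 (Q = -3*(-15 - 1*172) = -3*(-15 - 172) = -3*(-187) = 561)
((I(9) - E(g(-4, 5))) + Q)*(107*5) = ((28 - 18*sqrt(6)) + 561)*(107*5) = ((28 - 18*sqrt(6)) + 561)*535 = (589 - 18*sqrt(6))*535 = 315115 - 9630*sqrt(6)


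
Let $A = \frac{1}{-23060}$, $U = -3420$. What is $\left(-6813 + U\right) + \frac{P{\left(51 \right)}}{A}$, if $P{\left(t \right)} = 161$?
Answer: $-3722893$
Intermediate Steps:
$A = - \frac{1}{23060} \approx -4.3365 \cdot 10^{-5}$
$\left(-6813 + U\right) + \frac{P{\left(51 \right)}}{A} = \left(-6813 - 3420\right) + \frac{161}{- \frac{1}{23060}} = -10233 + 161 \left(-23060\right) = -10233 - 3712660 = -3722893$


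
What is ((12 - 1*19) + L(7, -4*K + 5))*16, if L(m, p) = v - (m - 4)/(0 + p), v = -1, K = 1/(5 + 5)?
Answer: -3184/23 ≈ -138.43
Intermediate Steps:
K = ⅒ (K = 1/10 = ⅒ ≈ 0.10000)
L(m, p) = -1 - (-4 + m)/p (L(m, p) = -1 - (m - 4)/(0 + p) = -1 - (-4 + m)/p)
((12 - 1*19) + L(7, -4*K + 5))*16 = ((12 - 1*19) + (4 - 1*7 - (-4*⅒ + 5))/(-4*⅒ + 5))*16 = ((12 - 19) + (4 - 7 - (-⅖ + 5))/(-⅖ + 5))*16 = (-7 + (4 - 7 - 1*23/5)/(23/5))*16 = (-7 + 5*(4 - 7 - 23/5)/23)*16 = (-7 + (5/23)*(-38/5))*16 = (-7 - 38/23)*16 = -199/23*16 = -3184/23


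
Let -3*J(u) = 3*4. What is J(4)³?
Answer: -64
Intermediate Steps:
J(u) = -4
J(4)³ = (-4)³ = -64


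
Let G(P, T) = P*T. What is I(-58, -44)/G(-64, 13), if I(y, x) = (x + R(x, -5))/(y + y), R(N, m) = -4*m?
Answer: -3/12064 ≈ -0.00024867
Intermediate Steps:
I(y, x) = (20 + x)/(2*y) (I(y, x) = (x - 4*(-5))/(y + y) = (x + 20)/((2*y)) = (20 + x)*(1/(2*y)) = (20 + x)/(2*y))
I(-58, -44)/G(-64, 13) = ((½)*(20 - 44)/(-58))/((-64*13)) = ((½)*(-1/58)*(-24))/(-832) = (6/29)*(-1/832) = -3/12064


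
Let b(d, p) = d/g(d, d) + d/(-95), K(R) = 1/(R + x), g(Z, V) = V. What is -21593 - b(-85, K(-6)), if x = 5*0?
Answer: -410303/19 ≈ -21595.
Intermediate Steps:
x = 0
K(R) = 1/R (K(R) = 1/(R + 0) = 1/R)
b(d, p) = 1 - d/95 (b(d, p) = d/d + d/(-95) = 1 + d*(-1/95) = 1 - d/95)
-21593 - b(-85, K(-6)) = -21593 - (1 - 1/95*(-85)) = -21593 - (1 + 17/19) = -21593 - 1*36/19 = -21593 - 36/19 = -410303/19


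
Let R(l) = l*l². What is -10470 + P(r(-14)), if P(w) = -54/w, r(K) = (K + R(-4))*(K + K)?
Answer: -3811089/364 ≈ -10470.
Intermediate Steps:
R(l) = l³
r(K) = 2*K*(-64 + K) (r(K) = (K + (-4)³)*(K + K) = (K - 64)*(2*K) = (-64 + K)*(2*K) = 2*K*(-64 + K))
-10470 + P(r(-14)) = -10470 - 54*(-1/(28*(-64 - 14))) = -10470 - 54/(2*(-14)*(-78)) = -10470 - 54/2184 = -10470 - 54*1/2184 = -10470 - 9/364 = -3811089/364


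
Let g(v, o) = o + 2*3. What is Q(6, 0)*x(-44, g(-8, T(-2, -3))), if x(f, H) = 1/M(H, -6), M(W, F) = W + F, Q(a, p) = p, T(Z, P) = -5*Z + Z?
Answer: 0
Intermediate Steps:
T(Z, P) = -4*Z
M(W, F) = F + W
g(v, o) = 6 + o (g(v, o) = o + 6 = 6 + o)
x(f, H) = 1/(-6 + H)
Q(6, 0)*x(-44, g(-8, T(-2, -3))) = 0/(-6 + (6 - 4*(-2))) = 0/(-6 + (6 + 8)) = 0/(-6 + 14) = 0/8 = 0*(⅛) = 0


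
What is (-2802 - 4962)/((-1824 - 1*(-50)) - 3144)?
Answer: 3882/2459 ≈ 1.5787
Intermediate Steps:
(-2802 - 4962)/((-1824 - 1*(-50)) - 3144) = -7764/((-1824 + 50) - 3144) = -7764/(-1774 - 3144) = -7764/(-4918) = -7764*(-1/4918) = 3882/2459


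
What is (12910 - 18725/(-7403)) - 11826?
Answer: 8043577/7403 ≈ 1086.5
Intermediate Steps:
(12910 - 18725/(-7403)) - 11826 = (12910 - 18725*(-1/7403)) - 11826 = (12910 + 18725/7403) - 11826 = 95591455/7403 - 11826 = 8043577/7403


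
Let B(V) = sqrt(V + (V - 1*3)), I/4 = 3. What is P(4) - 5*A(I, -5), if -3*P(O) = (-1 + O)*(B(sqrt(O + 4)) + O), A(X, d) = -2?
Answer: 6 - sqrt(-3 + 4*sqrt(2)) ≈ 4.3700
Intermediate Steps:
I = 12 (I = 4*3 = 12)
B(V) = sqrt(-3 + 2*V) (B(V) = sqrt(V + (V - 3)) = sqrt(V + (-3 + V)) = sqrt(-3 + 2*V))
P(O) = -(-1 + O)*(O + sqrt(-3 + 2*sqrt(4 + O)))/3 (P(O) = -(-1 + O)*(sqrt(-3 + 2*sqrt(O + 4)) + O)/3 = -(-1 + O)*(sqrt(-3 + 2*sqrt(4 + O)) + O)/3 = -(-1 + O)*(O + sqrt(-3 + 2*sqrt(4 + O)))/3)
P(4) - 5*A(I, -5) = (-1/3*4**2 + (1/3)*4 + sqrt(-3 + 2*sqrt(4 + 4))/3 - 1/3*4*sqrt(-3 + 2*sqrt(4 + 4))) - 5*(-2) = (-1/3*16 + 4/3 + sqrt(-3 + 2*sqrt(8))/3 - 1/3*4*sqrt(-3 + 2*sqrt(8))) + 10 = (-16/3 + 4/3 + sqrt(-3 + 2*(2*sqrt(2)))/3 - 1/3*4*sqrt(-3 + 2*(2*sqrt(2)))) + 10 = (-16/3 + 4/3 + sqrt(-3 + 4*sqrt(2))/3 - 1/3*4*sqrt(-3 + 4*sqrt(2))) + 10 = (-16/3 + 4/3 + sqrt(-3 + 4*sqrt(2))/3 - 4*sqrt(-3 + 4*sqrt(2))/3) + 10 = (-4 - sqrt(-3 + 4*sqrt(2))) + 10 = 6 - sqrt(-3 + 4*sqrt(2))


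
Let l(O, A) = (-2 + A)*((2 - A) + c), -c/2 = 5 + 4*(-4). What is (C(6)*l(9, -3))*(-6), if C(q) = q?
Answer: 4860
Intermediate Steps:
c = 22 (c = -2*(5 + 4*(-4)) = -2*(5 - 16) = -2*(-11) = 22)
l(O, A) = (-2 + A)*(24 - A) (l(O, A) = (-2 + A)*((2 - A) + 22) = (-2 + A)*(24 - A))
(C(6)*l(9, -3))*(-6) = (6*(-48 - 1*(-3)**2 + 26*(-3)))*(-6) = (6*(-48 - 1*9 - 78))*(-6) = (6*(-48 - 9 - 78))*(-6) = (6*(-135))*(-6) = -810*(-6) = 4860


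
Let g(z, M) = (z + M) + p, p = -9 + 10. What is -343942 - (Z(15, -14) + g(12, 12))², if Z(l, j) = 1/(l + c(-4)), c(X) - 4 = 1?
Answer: -137827801/400 ≈ -3.4457e+5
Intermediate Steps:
c(X) = 5 (c(X) = 4 + 1 = 5)
p = 1
g(z, M) = 1 + M + z (g(z, M) = (z + M) + 1 = (M + z) + 1 = 1 + M + z)
Z(l, j) = 1/(5 + l) (Z(l, j) = 1/(l + 5) = 1/(5 + l))
-343942 - (Z(15, -14) + g(12, 12))² = -343942 - (1/(5 + 15) + (1 + 12 + 12))² = -343942 - (1/20 + 25)² = -343942 - (501/20)² = -343942 - 1*251001/400 = -343942 - 251001/400 = -137827801/400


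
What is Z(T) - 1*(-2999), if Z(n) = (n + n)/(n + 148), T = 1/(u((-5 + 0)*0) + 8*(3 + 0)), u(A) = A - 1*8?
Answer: 7104633/2369 ≈ 2999.0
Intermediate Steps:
u(A) = -8 + A (u(A) = A - 8 = -8 + A)
T = 1/16 (T = 1/((-8 + (-5 + 0)*0) + 8*(3 + 0)) = 1/((-8 - 5*0) + 8*3) = 1/((-8 + 0) + 24) = 1/(-8 + 24) = 1/16 ≈ 0.062500)
Z(n) = 2*n/(148 + n) (Z(n) = (2*n)/(148 + n) = 2*n/(148 + n))
Z(T) - 1*(-2999) = 2*(1/16)/(148 + 1/16) - 1*(-2999) = 2*(1/16)/(2369/16) + 2999 = 2*(1/16)*(16/2369) + 2999 = 2/2369 + 2999 = 7104633/2369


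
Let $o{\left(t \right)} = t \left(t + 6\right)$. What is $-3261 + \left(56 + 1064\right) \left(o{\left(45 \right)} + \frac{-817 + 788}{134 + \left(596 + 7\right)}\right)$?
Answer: $\frac{1891948963}{737} \approx 2.5671 \cdot 10^{6}$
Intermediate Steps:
$o{\left(t \right)} = t \left(6 + t\right)$
$-3261 + \left(56 + 1064\right) \left(o{\left(45 \right)} + \frac{-817 + 788}{134 + \left(596 + 7\right)}\right) = -3261 + \left(56 + 1064\right) \left(45 \left(6 + 45\right) + \frac{-817 + 788}{134 + \left(596 + 7\right)}\right) = -3261 + 1120 \left(45 \cdot 51 - \frac{29}{134 + 603}\right) = -3261 + 1120 \left(2295 - \frac{29}{737}\right) = -3261 + 1120 \cdot \frac{1691386}{737} = -3261 + \frac{1894352320}{737} = \frac{1891948963}{737}$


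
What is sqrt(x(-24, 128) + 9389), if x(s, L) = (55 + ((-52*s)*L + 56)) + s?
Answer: 2*sqrt(42305) ≈ 411.36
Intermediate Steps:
x(s, L) = 111 + s - 52*L*s (x(s, L) = (55 + (-52*L*s + 56)) + s = (55 + (56 - 52*L*s)) + s = (111 - 52*L*s) + s = 111 + s - 52*L*s)
sqrt(x(-24, 128) + 9389) = sqrt((111 - 24 - 52*128*(-24)) + 9389) = sqrt((111 - 24 + 159744) + 9389) = sqrt(159831 + 9389) = sqrt(169220) = 2*sqrt(42305)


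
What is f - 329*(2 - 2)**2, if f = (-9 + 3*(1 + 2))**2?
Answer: 0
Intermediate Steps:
f = 0 (f = (-9 + 3*3)**2 = (-9 + 9)**2 = 0**2 = 0)
f - 329*(2 - 2)**2 = 0 - 329*(2 - 2)**2 = 0 - 329*0**2 = 0 - 329*0 = 0 + 0 = 0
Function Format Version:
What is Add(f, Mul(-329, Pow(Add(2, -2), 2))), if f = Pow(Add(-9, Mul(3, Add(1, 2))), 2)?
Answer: 0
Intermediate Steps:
f = 0 (f = Pow(Add(-9, Mul(3, 3)), 2) = Pow(Add(-9, 9), 2) = Pow(0, 2) = 0)
Add(f, Mul(-329, Pow(Add(2, -2), 2))) = Add(0, Mul(-329, Pow(Add(2, -2), 2))) = Add(0, Mul(-329, Pow(0, 2))) = Add(0, Mul(-329, 0)) = Add(0, 0) = 0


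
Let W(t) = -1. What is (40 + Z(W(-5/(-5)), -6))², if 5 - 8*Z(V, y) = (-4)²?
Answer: 95481/64 ≈ 1491.9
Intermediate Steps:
Z(V, y) = -11/8 (Z(V, y) = 5/8 - ⅛*(-4)² = 5/8 - ⅛*16 = 5/8 - 2 = -11/8)
(40 + Z(W(-5/(-5)), -6))² = (40 - 11/8)² = (309/8)² = 95481/64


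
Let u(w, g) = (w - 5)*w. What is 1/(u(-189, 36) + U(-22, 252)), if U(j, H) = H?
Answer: 1/36918 ≈ 2.7087e-5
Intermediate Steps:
u(w, g) = w*(-5 + w) (u(w, g) = (-5 + w)*w = w*(-5 + w))
1/(u(-189, 36) + U(-22, 252)) = 1/(-189*(-5 - 189) + 252) = 1/(-189*(-194) + 252) = 1/(36666 + 252) = 1/36918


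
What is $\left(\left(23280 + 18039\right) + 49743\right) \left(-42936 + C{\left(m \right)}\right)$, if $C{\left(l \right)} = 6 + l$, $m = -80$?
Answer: $-3916576620$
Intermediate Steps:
$\left(\left(23280 + 18039\right) + 49743\right) \left(-42936 + C{\left(m \right)}\right) = \left(\left(23280 + 18039\right) + 49743\right) \left(-42936 + \left(6 - 80\right)\right) = \left(41319 + 49743\right) \left(-42936 - 74\right) = 91062 \left(-43010\right) = -3916576620$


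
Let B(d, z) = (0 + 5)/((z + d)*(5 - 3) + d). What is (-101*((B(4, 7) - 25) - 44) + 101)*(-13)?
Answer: -183315/2 ≈ -91658.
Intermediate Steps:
B(d, z) = 5/(2*z + 3*d) (B(d, z) = 5/((d + z)*2 + d) = 5/((2*d + 2*z) + d) = 5/(2*z + 3*d))
(-101*((B(4, 7) - 25) - 44) + 101)*(-13) = (-101*((5/(2*7 + 3*4) - 25) - 44) + 101)*(-13) = (-101*((5/(14 + 12) - 25) - 44) + 101)*(-13) = (-101*((5/26 - 25) - 44) + 101)*(-13) = (-101*(-645/26 - 44) + 101)*(-13) = (-101*(-1789/26) + 101)*(-13) = (180689/26 + 101)*(-13) = (183315/26)*(-13) = -183315/2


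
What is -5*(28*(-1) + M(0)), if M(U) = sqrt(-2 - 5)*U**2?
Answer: 140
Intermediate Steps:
M(U) = I*sqrt(7)*U**2 (M(U) = sqrt(-7)*U**2 = (I*sqrt(7))*U**2 = I*sqrt(7)*U**2)
-5*(28*(-1) + M(0)) = -5*(28*(-1) + I*sqrt(7)*0**2) = -5*(-28 + I*sqrt(7)*0) = -5*(-28 + 0) = -5*(-28) = 140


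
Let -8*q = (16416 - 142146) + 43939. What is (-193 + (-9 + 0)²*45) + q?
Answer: 109407/8 ≈ 13676.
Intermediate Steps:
q = 81791/8 (q = -((16416 - 142146) + 43939)/8 = -(-125730 + 43939)/8 = -⅛*(-81791) = 81791/8 ≈ 10224.)
(-193 + (-9 + 0)²*45) + q = (-193 + (-9 + 0)²*45) + 81791/8 = (-193 + (-9)²*45) + 81791/8 = (-193 + 81*45) + 81791/8 = (-193 + 3645) + 81791/8 = 3452 + 81791/8 = 109407/8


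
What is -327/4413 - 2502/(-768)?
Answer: 599455/188288 ≈ 3.1837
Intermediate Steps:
-327/4413 - 2502/(-768) = -327*1/4413 - 2502*(-1/768) = -109/1471 + 417/128 = 599455/188288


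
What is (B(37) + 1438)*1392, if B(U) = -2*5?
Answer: 1987776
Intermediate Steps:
B(U) = -10
(B(37) + 1438)*1392 = (-10 + 1438)*1392 = 1428*1392 = 1987776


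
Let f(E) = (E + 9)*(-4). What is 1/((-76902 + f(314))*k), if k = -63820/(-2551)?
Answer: -2551/4990341080 ≈ -5.1119e-7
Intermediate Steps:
f(E) = -36 - 4*E (f(E) = (9 + E)*(-4) = -36 - 4*E)
k = 63820/2551 (k = -63820*(-1/2551) = 63820/2551 ≈ 25.018)
1/((-76902 + f(314))*k) = 1/((-76902 + (-36 - 4*314))*(63820/2551)) = (2551/63820)/(-76902 + (-36 - 1256)) = (2551/63820)/(-76902 - 1292) = (2551/63820)/(-78194) = -1/78194*2551/63820 = -2551/4990341080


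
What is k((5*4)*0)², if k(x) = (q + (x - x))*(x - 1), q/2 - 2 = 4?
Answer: 144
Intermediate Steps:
q = 12 (q = 4 + 2*4 = 4 + 8 = 12)
k(x) = -12 + 12*x (k(x) = (12 + (x - x))*(x - 1) = (12 + 0)*(-1 + x) = 12*(-1 + x) = -12 + 12*x)
k((5*4)*0)² = (-12 + 12*((5*4)*0))² = (-12 + 12*(20*0))² = (-12 + 12*0)² = (-12 + 0)² = (-12)² = 144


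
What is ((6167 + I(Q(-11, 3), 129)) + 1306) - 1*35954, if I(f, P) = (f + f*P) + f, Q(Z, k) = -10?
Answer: -29791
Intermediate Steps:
I(f, P) = 2*f + P*f (I(f, P) = (f + P*f) + f = 2*f + P*f)
((6167 + I(Q(-11, 3), 129)) + 1306) - 1*35954 = ((6167 - 10*(2 + 129)) + 1306) - 1*35954 = ((6167 - 10*131) + 1306) - 35954 = ((6167 - 1310) + 1306) - 35954 = (4857 + 1306) - 35954 = 6163 - 35954 = -29791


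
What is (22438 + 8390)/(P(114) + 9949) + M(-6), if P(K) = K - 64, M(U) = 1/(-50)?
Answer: 510467/166650 ≈ 3.0631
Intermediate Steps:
M(U) = -1/50
P(K) = -64 + K
(22438 + 8390)/(P(114) + 9949) + M(-6) = (22438 + 8390)/((-64 + 114) + 9949) - 1/50 = 30828/(50 + 9949) - 1/50 = 30828/9999 - 1/50 = 30828*(1/9999) - 1/50 = 10276/3333 - 1/50 = 510467/166650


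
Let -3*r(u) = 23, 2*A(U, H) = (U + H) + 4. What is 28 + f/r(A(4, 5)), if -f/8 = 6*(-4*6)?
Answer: -2812/23 ≈ -122.26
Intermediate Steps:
A(U, H) = 2 + H/2 + U/2 (A(U, H) = ((U + H) + 4)/2 = ((H + U) + 4)/2 = (4 + H + U)/2 = 2 + H/2 + U/2)
r(u) = -23/3 (r(u) = -1/3*23 = -23/3)
f = 1152 (f = -48*(-4*6) = -48*(-24) = -8*(-144) = 1152)
28 + f/r(A(4, 5)) = 28 + 1152/(-23/3) = 28 + 1152*(-3/23) = 28 - 3456/23 = -2812/23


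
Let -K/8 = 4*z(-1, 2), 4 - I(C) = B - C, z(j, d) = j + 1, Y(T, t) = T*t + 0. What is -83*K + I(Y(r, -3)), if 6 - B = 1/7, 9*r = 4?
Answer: -67/21 ≈ -3.1905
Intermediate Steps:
r = 4/9 (r = (⅑)*4 = 4/9 ≈ 0.44444)
Y(T, t) = T*t
B = 41/7 (B = 6 - 1/7 = 6 - 1*⅐ = 6 - ⅐ = 41/7 ≈ 5.8571)
z(j, d) = 1 + j
I(C) = -13/7 + C (I(C) = 4 - (41/7 - C) = 4 + (-41/7 + C) = -13/7 + C)
K = 0 (K = -32*(1 - 1) = -32*0 = -8*0 = 0)
-83*K + I(Y(r, -3)) = -83*0 + (-13/7 + (4/9)*(-3)) = 0 + (-13/7 - 4/3) = 0 - 67/21 = -67/21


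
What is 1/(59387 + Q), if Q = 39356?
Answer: 1/98743 ≈ 1.0127e-5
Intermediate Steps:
1/(59387 + Q) = 1/(59387 + 39356) = 1/98743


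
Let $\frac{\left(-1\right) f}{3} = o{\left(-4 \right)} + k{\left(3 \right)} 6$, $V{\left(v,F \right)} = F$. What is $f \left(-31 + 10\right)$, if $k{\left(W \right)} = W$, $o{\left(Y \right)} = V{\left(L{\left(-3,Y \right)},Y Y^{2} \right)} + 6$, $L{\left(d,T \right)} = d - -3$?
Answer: $-2520$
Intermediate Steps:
$L{\left(d,T \right)} = 3 + d$ ($L{\left(d,T \right)} = d + 3 = 3 + d$)
$o{\left(Y \right)} = 6 + Y^{3}$ ($o{\left(Y \right)} = Y Y^{2} + 6 = Y^{3} + 6 = 6 + Y^{3}$)
$f = 120$ ($f = - 3 \left(\left(6 + \left(-4\right)^{3}\right) + 3 \cdot 6\right) = - 3 \left(\left(6 - 64\right) + 18\right) = - 3 \left(-58 + 18\right) = \left(-3\right) \left(-40\right) = 120$)
$f \left(-31 + 10\right) = 120 \left(-31 + 10\right) = 120 \left(-21\right) = -2520$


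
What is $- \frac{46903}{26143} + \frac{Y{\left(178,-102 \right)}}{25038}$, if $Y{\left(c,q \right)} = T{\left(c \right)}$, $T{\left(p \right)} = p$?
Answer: $- \frac{44988610}{25175709} \approx -1.787$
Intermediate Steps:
$Y{\left(c,q \right)} = c$
$- \frac{46903}{26143} + \frac{Y{\left(178,-102 \right)}}{25038} = - \frac{46903}{26143} + \frac{178}{25038} = \left(-46903\right) \frac{1}{26143} + 178 \cdot \frac{1}{25038} = - \frac{46903}{26143} + \frac{89}{12519} = - \frac{44988610}{25175709}$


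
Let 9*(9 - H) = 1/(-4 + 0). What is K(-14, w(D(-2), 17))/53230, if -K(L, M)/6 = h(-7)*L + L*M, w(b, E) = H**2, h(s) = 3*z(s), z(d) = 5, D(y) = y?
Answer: 175091/1149768 ≈ 0.15228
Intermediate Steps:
H = 325/36 (H = 9 - 1/(9*(-4 + 0)) = 9 - 1/9/(-4) = 9 - 1/9*(-1/4) = 9 + 1/36 = 325/36 ≈ 9.0278)
h(s) = 15 (h(s) = 3*5 = 15)
w(b, E) = 105625/1296 (w(b, E) = (325/36)**2 = 105625/1296)
K(L, M) = -90*L - 6*L*M (K(L, M) = -6*(15*L + L*M) = -90*L - 6*L*M)
K(-14, w(D(-2), 17))/53230 = -6*(-14)*(15 + 105625/1296)/53230 = -6*(-14)*125065/1296*(1/53230) = (875455/108)*(1/53230) = 175091/1149768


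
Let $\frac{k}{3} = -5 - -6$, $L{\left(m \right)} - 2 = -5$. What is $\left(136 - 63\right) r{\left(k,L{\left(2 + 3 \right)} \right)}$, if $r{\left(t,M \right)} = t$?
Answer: $219$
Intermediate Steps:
$L{\left(m \right)} = -3$ ($L{\left(m \right)} = 2 - 5 = -3$)
$k = 3$ ($k = 3 \left(-5 - -6\right) = 3 \left(-5 + 6\right) = 3 \cdot 1 = 3$)
$\left(136 - 63\right) r{\left(k,L{\left(2 + 3 \right)} \right)} = \left(136 - 63\right) 3 = 73 \cdot 3 = 219$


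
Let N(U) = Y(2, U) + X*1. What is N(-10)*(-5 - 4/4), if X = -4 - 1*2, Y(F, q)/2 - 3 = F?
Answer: -24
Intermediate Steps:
Y(F, q) = 6 + 2*F
X = -6 (X = -4 - 2 = -6)
N(U) = 4 (N(U) = (6 + 2*2) - 6*1 = (6 + 4) - 6 = 10 - 6 = 4)
N(-10)*(-5 - 4/4) = 4*(-5 - 4/4) = 4*(-5 - 4*¼) = 4*(-5 - 1) = 4*(-6) = -24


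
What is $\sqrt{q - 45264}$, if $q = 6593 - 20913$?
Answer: $56 i \sqrt{19} \approx 244.1 i$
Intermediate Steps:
$q = -14320$ ($q = 6593 - 20913 = -14320$)
$\sqrt{q - 45264} = \sqrt{-14320 - 45264} = \sqrt{-59584} = 56 i \sqrt{19}$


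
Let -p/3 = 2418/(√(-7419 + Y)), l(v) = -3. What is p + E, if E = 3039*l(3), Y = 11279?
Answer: -9117 - 3627*√965/965 ≈ -9233.8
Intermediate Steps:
p = -3627*√965/965 (p = -7254/(√(-7419 + 11279)) = -7254/(√3860) = -7254/(2*√965) = -7254*√965/1930 = -3627*√965/965 ≈ -116.76)
E = -9117 (E = 3039*(-3) = -9117)
p + E = -3627*√965/965 - 9117 = -9117 - 3627*√965/965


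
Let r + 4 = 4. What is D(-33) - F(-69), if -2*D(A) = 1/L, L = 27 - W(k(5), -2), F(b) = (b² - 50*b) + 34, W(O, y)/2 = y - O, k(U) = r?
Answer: -511191/62 ≈ -8245.0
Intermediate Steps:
r = 0 (r = -4 + 4 = 0)
k(U) = 0
W(O, y) = -2*O + 2*y (W(O, y) = 2*(y - O) = -2*O + 2*y)
F(b) = 34 + b² - 50*b
L = 31 (L = 27 - (-2*0 + 2*(-2)) = 27 - (0 - 4) = 27 - 1*(-4) = 27 + 4 = 31)
D(A) = -1/62 (D(A) = -½/31 = -½*1/31 = -1/62)
D(-33) - F(-69) = -1/62 - (34 + (-69)² - 50*(-69)) = -1/62 - (34 + 4761 + 3450) = -1/62 - 1*8245 = -1/62 - 8245 = -511191/62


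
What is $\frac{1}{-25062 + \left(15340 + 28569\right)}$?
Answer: $\frac{1}{18847} \approx 5.3059 \cdot 10^{-5}$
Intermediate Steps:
$\frac{1}{-25062 + \left(15340 + 28569\right)} = \frac{1}{-25062 + 43909} = \frac{1}{18847}$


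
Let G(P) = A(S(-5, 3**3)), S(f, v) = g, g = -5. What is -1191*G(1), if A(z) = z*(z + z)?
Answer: -59550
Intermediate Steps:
S(f, v) = -5
A(z) = 2*z**2 (A(z) = z*(2*z) = 2*z**2)
G(P) = 50 (G(P) = 2*(-5)**2 = 2*25 = 50)
-1191*G(1) = -1191*50 = -59550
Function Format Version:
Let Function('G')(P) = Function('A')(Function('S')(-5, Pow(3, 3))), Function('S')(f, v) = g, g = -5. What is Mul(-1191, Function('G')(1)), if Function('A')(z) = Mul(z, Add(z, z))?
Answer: -59550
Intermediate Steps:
Function('S')(f, v) = -5
Function('A')(z) = Mul(2, Pow(z, 2)) (Function('A')(z) = Mul(z, Mul(2, z)) = Mul(2, Pow(z, 2)))
Function('G')(P) = 50 (Function('G')(P) = Mul(2, Pow(-5, 2)) = Mul(2, 25) = 50)
Mul(-1191, Function('G')(1)) = Mul(-1191, 50) = -59550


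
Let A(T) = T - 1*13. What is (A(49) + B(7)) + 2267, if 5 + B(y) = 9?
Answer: 2307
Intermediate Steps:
B(y) = 4 (B(y) = -5 + 9 = 4)
A(T) = -13 + T (A(T) = T - 13 = -13 + T)
(A(49) + B(7)) + 2267 = ((-13 + 49) + 4) + 2267 = (36 + 4) + 2267 = 40 + 2267 = 2307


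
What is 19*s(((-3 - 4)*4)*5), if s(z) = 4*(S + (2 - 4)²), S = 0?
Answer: 304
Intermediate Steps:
s(z) = 16 (s(z) = 4*(0 + (2 - 4)²) = 4*(0 + (-2)²) = 4*(0 + 4) = 4*4 = 16)
19*s(((-3 - 4)*4)*5) = 19*16 = 304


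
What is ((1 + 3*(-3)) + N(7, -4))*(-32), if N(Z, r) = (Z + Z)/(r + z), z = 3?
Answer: 704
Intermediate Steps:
N(Z, r) = 2*Z/(3 + r) (N(Z, r) = (Z + Z)/(r + 3) = (2*Z)/(3 + r) = 2*Z/(3 + r))
((1 + 3*(-3)) + N(7, -4))*(-32) = ((1 + 3*(-3)) + 2*7/(3 - 4))*(-32) = ((1 - 9) + 2*7/(-1))*(-32) = (-8 + 2*7*(-1))*(-32) = (-8 - 14)*(-32) = -22*(-32) = 704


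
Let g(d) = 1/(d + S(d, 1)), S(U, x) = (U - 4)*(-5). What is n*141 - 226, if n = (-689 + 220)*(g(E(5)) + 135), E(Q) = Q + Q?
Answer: -178486691/20 ≈ -8.9243e+6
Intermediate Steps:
S(U, x) = 20 - 5*U (S(U, x) = (-4 + U)*(-5) = 20 - 5*U)
E(Q) = 2*Q
g(d) = 1/(20 - 4*d) (g(d) = 1/(d + (20 - 5*d)) = 1/(20 - 4*d))
n = -1265831/20 (n = (-689 + 220)*(-1/(-20 + 4*(2*5)) + 135) = -469*(-1/(-20 + 4*10) + 135) = -469*(-1/(-20 + 40) + 135) = -469*(-1/20 + 135) = -469*2699/20 = -1265831/20 ≈ -63292.)
n*141 - 226 = -1265831/20*141 - 226 = -178482171/20 - 226 = -178486691/20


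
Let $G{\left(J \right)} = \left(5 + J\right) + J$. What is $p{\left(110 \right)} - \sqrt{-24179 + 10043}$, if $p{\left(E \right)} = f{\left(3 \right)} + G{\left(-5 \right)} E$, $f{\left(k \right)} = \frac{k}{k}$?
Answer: $-549 - 2 i \sqrt{3534} \approx -549.0 - 118.89 i$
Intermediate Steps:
$f{\left(k \right)} = 1$
$G{\left(J \right)} = 5 + 2 J$
$p{\left(E \right)} = 1 - 5 E$ ($p{\left(E \right)} = 1 + \left(5 + 2 \left(-5\right)\right) E = 1 + \left(5 - 10\right) E = 1 - 5 E$)
$p{\left(110 \right)} - \sqrt{-24179 + 10043} = \left(1 - 550\right) - \sqrt{-24179 + 10043} = \left(1 - 550\right) - \sqrt{-14136} = -549 - 2 i \sqrt{3534}$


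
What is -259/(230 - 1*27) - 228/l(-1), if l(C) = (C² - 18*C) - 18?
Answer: -6649/29 ≈ -229.28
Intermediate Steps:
l(C) = -18 + C² - 18*C
-259/(230 - 1*27) - 228/l(-1) = -259/(230 - 1*27) - 228/(-18 + (-1)² - 18*(-1)) = -259/(230 - 27) - 228/(-18 + 1 + 18) = -259/203 - 228/1 = -259*1/203 - 228*1 = -37/29 - 228 = -6649/29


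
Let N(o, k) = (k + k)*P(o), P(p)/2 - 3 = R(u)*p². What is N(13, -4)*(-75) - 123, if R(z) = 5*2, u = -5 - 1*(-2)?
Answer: 2031477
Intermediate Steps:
u = -3 (u = -5 + 2 = -3)
R(z) = 10
P(p) = 6 + 20*p² (P(p) = 6 + 2*(10*p²) = 6 + 20*p²)
N(o, k) = 2*k*(6 + 20*o²) (N(o, k) = (k + k)*(6 + 20*o²) = (2*k)*(6 + 20*o²) = 2*k*(6 + 20*o²))
N(13, -4)*(-75) - 123 = (4*(-4)*(3 + 10*13²))*(-75) - 123 = (4*(-4)*(3 + 10*169))*(-75) - 123 = (4*(-4)*(3 + 1690))*(-75) - 123 = (4*(-4)*1693)*(-75) - 123 = -27088*(-75) - 123 = 2031600 - 123 = 2031477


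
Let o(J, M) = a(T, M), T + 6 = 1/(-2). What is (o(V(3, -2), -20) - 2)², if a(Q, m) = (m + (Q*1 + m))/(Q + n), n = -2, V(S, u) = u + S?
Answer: 3481/289 ≈ 12.045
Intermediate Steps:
V(S, u) = S + u
T = -13/2 (T = -6 + 1/(-2) = -6 - ½ = -13/2 ≈ -6.5000)
a(Q, m) = (Q + 2*m)/(-2 + Q) (a(Q, m) = (m + (Q*1 + m))/(Q - 2) = (m + (Q + m))/(-2 + Q) = (Q + 2*m)/(-2 + Q))
o(J, M) = 13/17 - 4*M/17 (o(J, M) = (-13/2 + 2*M)/(-2 - 13/2) = (-13/2 + 2*M)/(-17/2) = -2*(-13/2 + 2*M)/17 = 13/17 - 4*M/17)
(o(V(3, -2), -20) - 2)² = ((13/17 - 4/17*(-20)) - 2)² = ((13/17 + 80/17) - 2)² = (93/17 - 2)² = (59/17)² = 3481/289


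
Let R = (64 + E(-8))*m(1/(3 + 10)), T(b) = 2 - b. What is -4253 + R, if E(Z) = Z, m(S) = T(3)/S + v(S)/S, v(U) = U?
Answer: -4925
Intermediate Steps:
m(S) = 1 - 1/S (m(S) = (2 - 1*3)/S + S/S = (2 - 3)/S + 1 = -1/S + 1 = 1 - 1/S)
R = -672 (R = (64 - 8)*((-1 + 1/(3 + 10))/(1/(3 + 10))) = 56*((-1 + 1/13)/(1/13)) = 56*(13*(-12/13)) = 56*(-12) = -672)
-4253 + R = -4253 - 672 = -4925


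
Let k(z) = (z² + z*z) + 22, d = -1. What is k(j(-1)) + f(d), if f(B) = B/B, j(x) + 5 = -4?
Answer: 185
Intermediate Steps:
j(x) = -9 (j(x) = -5 - 4 = -9)
k(z) = 22 + 2*z² (k(z) = (z² + z²) + 22 = 2*z² + 22 = 22 + 2*z²)
f(B) = 1
k(j(-1)) + f(d) = (22 + 2*(-9)²) + 1 = (22 + 2*81) + 1 = (22 + 162) + 1 = 184 + 1 = 185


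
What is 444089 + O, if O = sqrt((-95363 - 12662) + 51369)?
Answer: 444089 + 4*I*sqrt(3541) ≈ 4.4409e+5 + 238.03*I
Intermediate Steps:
O = 4*I*sqrt(3541) (O = sqrt(-108025 + 51369) = sqrt(-56656) = 4*I*sqrt(3541) ≈ 238.03*I)
444089 + O = 444089 + 4*I*sqrt(3541)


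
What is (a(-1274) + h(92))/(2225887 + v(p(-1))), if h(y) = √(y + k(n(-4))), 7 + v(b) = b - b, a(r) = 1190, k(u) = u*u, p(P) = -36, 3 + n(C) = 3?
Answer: 119/222588 + √23/1112940 ≈ 0.00053893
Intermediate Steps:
n(C) = 0 (n(C) = -3 + 3 = 0)
k(u) = u²
v(b) = -7 (v(b) = -7 + (b - b) = -7 + 0 = -7)
h(y) = √y (h(y) = √(y + 0²) = √(y + 0) = √y)
(a(-1274) + h(92))/(2225887 + v(p(-1))) = (1190 + √92)/(2225887 - 7) = (1190 + 2*√23)/2225880 = (1190 + 2*√23)*(1/2225880) = 119/222588 + √23/1112940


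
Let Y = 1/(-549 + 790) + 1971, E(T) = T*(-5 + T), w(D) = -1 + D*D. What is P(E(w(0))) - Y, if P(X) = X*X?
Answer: -466336/241 ≈ -1935.0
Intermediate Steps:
w(D) = -1 + D²
P(X) = X²
Y = 475012/241 (Y = 1/241 + 1971 = 475012/241 ≈ 1971.0)
P(E(w(0))) - Y = ((-1 + 0²)*(-5 + (-1 + 0²)))² - 1*475012/241 = ((-1 + 0)*(-5 + (-1 + 0)))² - 475012/241 = (-(-5 - 1))² - 475012/241 = (-1*(-6))² - 475012/241 = 6² - 475012/241 = 36 - 475012/241 = -466336/241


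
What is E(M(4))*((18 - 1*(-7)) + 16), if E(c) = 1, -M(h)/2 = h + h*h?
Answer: 41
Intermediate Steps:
M(h) = -2*h - 2*h² (M(h) = -2*(h + h*h) = -2*(h + h²) = -2*h - 2*h²)
E(M(4))*((18 - 1*(-7)) + 16) = 1*((18 - 1*(-7)) + 16) = 1*((18 + 7) + 16) = 1*(25 + 16) = 1*41 = 41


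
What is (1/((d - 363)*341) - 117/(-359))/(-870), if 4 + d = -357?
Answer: -28885069/77109279720 ≈ -0.00037460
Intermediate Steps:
d = -361 (d = -4 - 357 = -361)
(1/((d - 363)*341) - 117/(-359))/(-870) = (1/(-361 - 363*341) - 117/(-359))/(-870) = ((1/341)/(-724) - 117*(-1/359))*(-1/870) = (-1/724*1/341 + 117/359)*(-1/870) = (-1/246884 + 117/359)*(-1/870) = (28885069/88631356)*(-1/870) = -28885069/77109279720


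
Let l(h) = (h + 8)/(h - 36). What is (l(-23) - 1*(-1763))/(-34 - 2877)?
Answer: -104032/171749 ≈ -0.60572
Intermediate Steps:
l(h) = (8 + h)/(-36 + h)
(l(-23) - 1*(-1763))/(-34 - 2877) = ((8 - 23)/(-36 - 23) - 1*(-1763))/(-34 - 2877) = (-15/(-59) + 1763)/(-2911) = (-1/59*(-15) + 1763)*(-1/2911) = (15/59 + 1763)*(-1/2911) = (104032/59)*(-1/2911) = -104032/171749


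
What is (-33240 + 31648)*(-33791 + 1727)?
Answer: 51045888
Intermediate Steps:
(-33240 + 31648)*(-33791 + 1727) = -1592*(-32064) = 51045888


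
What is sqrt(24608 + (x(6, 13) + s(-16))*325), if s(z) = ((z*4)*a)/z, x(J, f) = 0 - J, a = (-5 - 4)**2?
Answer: sqrt(127958) ≈ 357.71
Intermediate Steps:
a = 81 (a = (-9)**2 = 81)
x(J, f) = -J
s(z) = 324 (s(z) = ((z*4)*81)/z = ((4*z)*81)/z = (324*z)/z = 324)
sqrt(24608 + (x(6, 13) + s(-16))*325) = sqrt(24608 + (-1*6 + 324)*325) = sqrt(24608 + (-6 + 324)*325) = sqrt(24608 + 318*325) = sqrt(24608 + 103350) = sqrt(127958)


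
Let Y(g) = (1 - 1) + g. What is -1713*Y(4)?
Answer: -6852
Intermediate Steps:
Y(g) = g (Y(g) = 0 + g = g)
-1713*Y(4) = -1713*4 = -6852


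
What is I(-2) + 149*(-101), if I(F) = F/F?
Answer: -15048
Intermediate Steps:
I(F) = 1
I(-2) + 149*(-101) = 1 + 149*(-101) = 1 - 15049 = -15048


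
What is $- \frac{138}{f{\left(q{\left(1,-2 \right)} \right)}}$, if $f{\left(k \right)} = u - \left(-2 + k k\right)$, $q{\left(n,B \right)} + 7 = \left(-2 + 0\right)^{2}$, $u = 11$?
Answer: $- \frac{69}{2} \approx -34.5$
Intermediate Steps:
$q{\left(n,B \right)} = -3$ ($q{\left(n,B \right)} = -7 + \left(-2 + 0\right)^{2} = -7 + \left(-2\right)^{2} = -7 + 4 = -3$)
$f{\left(k \right)} = 13 - k^{2}$ ($f{\left(k \right)} = 11 - \left(-2 + k k\right) = 11 - \left(-2 + k^{2}\right) = 13 - k^{2}$)
$- \frac{138}{f{\left(q{\left(1,-2 \right)} \right)}} = - \frac{138}{13 - \left(-3\right)^{2}} = - \frac{138}{13 - 9} = - \frac{138}{4} = \left(-138\right) \frac{1}{4} = - \frac{69}{2}$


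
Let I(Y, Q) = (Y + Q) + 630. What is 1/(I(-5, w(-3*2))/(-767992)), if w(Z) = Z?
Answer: -767992/619 ≈ -1240.7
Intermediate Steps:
I(Y, Q) = 630 + Q + Y (I(Y, Q) = (Q + Y) + 630 = 630 + Q + Y)
1/(I(-5, w(-3*2))/(-767992)) = 1/((630 - 3*2 - 5)/(-767992)) = 1/((630 - 6 - 5)*(-1/767992)) = 1/(619*(-1/767992)) = 1/(-619/767992) = -767992/619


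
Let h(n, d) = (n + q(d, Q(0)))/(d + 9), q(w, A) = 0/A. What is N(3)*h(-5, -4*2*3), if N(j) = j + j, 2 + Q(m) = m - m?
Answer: 2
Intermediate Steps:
Q(m) = -2 (Q(m) = -2 + (m - m) = -2 + 0 = -2)
q(w, A) = 0
N(j) = 2*j
h(n, d) = n/(9 + d) (h(n, d) = (n + 0)/(d + 9) = n/(9 + d))
N(3)*h(-5, -4*2*3) = (2*3)*(-5/(9 - 4*2*3)) = 6*(-5/(9 - 8*3)) = 6*(-5/(9 - 24)) = 6*(-5/(-15)) = 6*(-5*(-1/15)) = 6*(⅓) = 2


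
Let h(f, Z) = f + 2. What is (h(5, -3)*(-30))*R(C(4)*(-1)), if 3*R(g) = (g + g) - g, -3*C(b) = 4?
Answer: -280/3 ≈ -93.333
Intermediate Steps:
C(b) = -4/3 (C(b) = -⅓*4 = -4/3)
R(g) = g/3 (R(g) = ((g + g) - g)/3 = (2*g - g)/3 = g/3)
h(f, Z) = 2 + f
(h(5, -3)*(-30))*R(C(4)*(-1)) = ((2 + 5)*(-30))*((-4/3*(-1))/3) = (7*(-30))*((⅓)*(4/3)) = -210*4/9 = -280/3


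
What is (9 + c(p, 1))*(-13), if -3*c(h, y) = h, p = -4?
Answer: -403/3 ≈ -134.33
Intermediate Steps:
c(h, y) = -h/3
(9 + c(p, 1))*(-13) = (9 - ⅓*(-4))*(-13) = (9 + 4/3)*(-13) = (31/3)*(-13) = -403/3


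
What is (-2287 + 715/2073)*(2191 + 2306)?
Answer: -7105613764/691 ≈ -1.0283e+7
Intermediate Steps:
(-2287 + 715/2073)*(2191 + 2306) = (-2287 + 715*(1/2073))*4497 = (-2287 + 715/2073)*4497 = -4740236/2073*4497 = -7105613764/691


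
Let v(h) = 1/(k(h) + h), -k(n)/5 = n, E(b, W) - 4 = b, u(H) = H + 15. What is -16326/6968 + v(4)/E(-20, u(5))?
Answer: -521561/222976 ≈ -2.3391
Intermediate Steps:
u(H) = 15 + H
E(b, W) = 4 + b
k(n) = -5*n
v(h) = -1/(4*h) (v(h) = 1/(-5*h + h) = 1/(-4*h) = -1/(4*h))
-16326/6968 + v(4)/E(-20, u(5)) = -16326/6968 + (-¼/4)/(4 - 20) = -16326*1/6968 - ¼*¼/(-16) = -8163/3484 - 1/16*(-1/16) = -8163/3484 + 1/256 = -521561/222976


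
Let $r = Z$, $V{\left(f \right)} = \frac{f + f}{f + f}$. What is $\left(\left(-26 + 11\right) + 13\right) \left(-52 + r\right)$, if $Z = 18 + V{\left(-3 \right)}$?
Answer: $66$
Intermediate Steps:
$V{\left(f \right)} = 1$ ($V{\left(f \right)} = \frac{2 f}{2 f} = 2 f \frac{1}{2 f} = 1$)
$Z = 19$ ($Z = 18 + 1 = 19$)
$r = 19$
$\left(\left(-26 + 11\right) + 13\right) \left(-52 + r\right) = \left(\left(-26 + 11\right) + 13\right) \left(-52 + 19\right) = \left(-15 + 13\right) \left(-33\right) = \left(-2\right) \left(-33\right) = 66$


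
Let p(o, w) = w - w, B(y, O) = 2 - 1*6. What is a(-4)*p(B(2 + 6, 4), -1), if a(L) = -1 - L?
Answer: 0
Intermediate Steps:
B(y, O) = -4 (B(y, O) = 2 - 6 = -4)
p(o, w) = 0
a(-4)*p(B(2 + 6, 4), -1) = (-1 - 1*(-4))*0 = (-1 + 4)*0 = 3*0 = 0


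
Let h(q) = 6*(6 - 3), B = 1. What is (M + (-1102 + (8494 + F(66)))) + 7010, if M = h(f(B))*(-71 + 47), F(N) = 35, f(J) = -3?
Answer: 14005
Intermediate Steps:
h(q) = 18 (h(q) = 6*3 = 18)
M = -432 (M = 18*(-71 + 47) = 18*(-24) = -432)
(M + (-1102 + (8494 + F(66)))) + 7010 = (-432 + (-1102 + (8494 + 35))) + 7010 = (-432 + (-1102 + 8529)) + 7010 = (-432 + 7427) + 7010 = 6995 + 7010 = 14005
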